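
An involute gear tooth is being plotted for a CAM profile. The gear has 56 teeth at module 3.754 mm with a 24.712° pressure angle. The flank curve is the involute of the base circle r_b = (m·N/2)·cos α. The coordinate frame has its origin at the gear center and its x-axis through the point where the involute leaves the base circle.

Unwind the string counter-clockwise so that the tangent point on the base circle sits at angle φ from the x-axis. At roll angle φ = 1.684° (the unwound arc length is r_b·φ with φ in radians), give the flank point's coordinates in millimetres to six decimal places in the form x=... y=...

x=95.527144 y=0.000808

pitch radius r_p = m·N/2 = 3.754·56/2 = 105.112000
base radius r_b = r_p·cos α = 105.112000·cos 24.712° = 95.485910
roll angle φ = 1.684° = 0.02939134 rad
x = r_b·(cos φ + φ·sin φ) = 95.485910·(0.99956811 + 0.02939134·0.02938711) = 95.527144
y = r_b·(sin φ − φ·cos φ) = 95.485910·(0.02938711 − 0.02939134·0.99956811) = 0.000808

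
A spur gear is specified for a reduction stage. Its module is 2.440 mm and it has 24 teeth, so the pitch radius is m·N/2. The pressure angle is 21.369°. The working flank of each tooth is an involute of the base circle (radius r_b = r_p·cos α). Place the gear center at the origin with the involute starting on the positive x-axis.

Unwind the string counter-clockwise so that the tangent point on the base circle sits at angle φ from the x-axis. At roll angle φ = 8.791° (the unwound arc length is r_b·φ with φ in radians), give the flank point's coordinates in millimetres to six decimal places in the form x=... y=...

x=27.586156 y=0.032752

pitch radius r_p = m·N/2 = 2.440·24/2 = 29.280000
base radius r_b = r_p·cos α = 29.280000·cos 21.369° = 27.267091
roll angle φ = 8.791° = 0.15343189 rad
x = r_b·(cos φ + φ·sin φ) = 27.267091·(0.98825240 + 0.15343189·0.15283060) = 27.586156
y = r_b·(sin φ − φ·cos φ) = 27.267091·(0.15283060 − 0.15343189·0.98825240) = 0.032752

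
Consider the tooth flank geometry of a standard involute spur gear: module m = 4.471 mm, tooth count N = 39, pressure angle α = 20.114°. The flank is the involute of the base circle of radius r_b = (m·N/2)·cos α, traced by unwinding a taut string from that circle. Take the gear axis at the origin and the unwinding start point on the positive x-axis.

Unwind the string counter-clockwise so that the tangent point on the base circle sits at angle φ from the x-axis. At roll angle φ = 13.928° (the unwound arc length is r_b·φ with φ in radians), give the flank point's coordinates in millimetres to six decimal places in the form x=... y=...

pitch radius r_p = m·N/2 = 4.471·39/2 = 87.184500
base radius r_b = r_p·cos α = 87.184500·cos 20.114° = 81.867139
roll angle φ = 13.928° = 0.24308946 rad
x = r_b·(cos φ + φ·sin φ) = 81.867139·(0.97059897 + 0.24308946·0.24070240) = 84.250389
y = r_b·(sin φ − φ·cos φ) = 81.867139·(0.24070240 − 0.24308946·0.97059897) = 0.389689

x=84.250389 y=0.389689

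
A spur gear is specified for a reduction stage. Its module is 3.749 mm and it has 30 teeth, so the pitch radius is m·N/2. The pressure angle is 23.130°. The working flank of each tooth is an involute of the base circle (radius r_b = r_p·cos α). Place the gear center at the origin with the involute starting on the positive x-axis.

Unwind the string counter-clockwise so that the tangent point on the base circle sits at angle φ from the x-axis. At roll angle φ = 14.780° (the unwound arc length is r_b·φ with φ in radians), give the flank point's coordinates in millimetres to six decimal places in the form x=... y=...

x=53.406712 y=0.293937

pitch radius r_p = m·N/2 = 3.749·30/2 = 56.235000
base radius r_b = r_p·cos α = 56.235000·cos 23.130° = 51.714603
roll angle φ = 14.780° = 0.25795966 rad
x = r_b·(cos φ + φ·sin φ) = 51.714603·(0.96691250 + 0.25795966·0.25510826) = 53.406712
y = r_b·(sin φ − φ·cos φ) = 51.714603·(0.25510826 − 0.25795966·0.96691250) = 0.293937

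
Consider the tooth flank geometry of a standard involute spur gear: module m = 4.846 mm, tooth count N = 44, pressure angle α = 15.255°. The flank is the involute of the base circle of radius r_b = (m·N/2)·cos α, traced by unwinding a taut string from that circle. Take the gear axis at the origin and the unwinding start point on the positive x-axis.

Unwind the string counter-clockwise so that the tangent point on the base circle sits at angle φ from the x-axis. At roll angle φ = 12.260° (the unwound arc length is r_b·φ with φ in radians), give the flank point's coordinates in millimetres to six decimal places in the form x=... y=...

pitch radius r_p = m·N/2 = 4.846·44/2 = 106.612000
base radius r_b = r_p·cos α = 106.612000·cos 15.255° = 102.855459
roll angle φ = 12.260° = 0.21397737 rad
x = r_b·(cos φ + φ·sin φ) = 102.855459·(0.97719406 + 0.21397737·0.21234823) = 105.183260
y = r_b·(sin φ − φ·cos φ) = 102.855459·(0.21234823 − 0.21397737·0.97719406) = 0.334364

x=105.183260 y=0.334364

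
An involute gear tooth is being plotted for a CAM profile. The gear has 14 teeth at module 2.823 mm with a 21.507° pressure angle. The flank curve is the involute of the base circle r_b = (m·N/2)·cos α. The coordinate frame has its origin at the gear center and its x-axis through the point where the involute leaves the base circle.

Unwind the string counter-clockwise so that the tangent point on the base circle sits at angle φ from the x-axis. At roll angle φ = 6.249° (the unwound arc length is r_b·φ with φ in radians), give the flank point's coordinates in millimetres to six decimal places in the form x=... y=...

x=18.494120 y=0.007941

pitch radius r_p = m·N/2 = 2.823·14/2 = 19.761000
base radius r_b = r_p·cos α = 19.761000·cos 21.507° = 18.385097
roll angle φ = 6.249° = 0.10906562 rad
x = r_b·(cos φ + φ·sin φ) = 18.385097·(0.99405824 + 0.10906562·0.10884953) = 18.494120
y = r_b·(sin φ − φ·cos φ) = 18.385097·(0.10884953 − 0.10906562·0.99405824) = 0.007941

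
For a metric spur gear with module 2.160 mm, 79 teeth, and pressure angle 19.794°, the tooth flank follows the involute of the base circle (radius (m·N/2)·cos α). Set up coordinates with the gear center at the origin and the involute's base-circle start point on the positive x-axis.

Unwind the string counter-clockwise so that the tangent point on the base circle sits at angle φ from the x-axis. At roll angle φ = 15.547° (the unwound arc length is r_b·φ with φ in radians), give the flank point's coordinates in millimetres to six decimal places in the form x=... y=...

x=83.180218 y=0.530703

pitch radius r_p = m·N/2 = 2.160·79/2 = 85.320000
base radius r_b = r_p·cos α = 85.320000·cos 19.794° = 80.278973
roll angle φ = 15.547° = 0.27134634 rad
x = r_b·(cos φ + φ·sin φ) = 80.278973·(0.96341091 + 0.27134634·0.26802876) = 83.180218
y = r_b·(sin φ − φ·cos φ) = 80.278973·(0.26802876 − 0.27134634·0.96341091) = 0.530703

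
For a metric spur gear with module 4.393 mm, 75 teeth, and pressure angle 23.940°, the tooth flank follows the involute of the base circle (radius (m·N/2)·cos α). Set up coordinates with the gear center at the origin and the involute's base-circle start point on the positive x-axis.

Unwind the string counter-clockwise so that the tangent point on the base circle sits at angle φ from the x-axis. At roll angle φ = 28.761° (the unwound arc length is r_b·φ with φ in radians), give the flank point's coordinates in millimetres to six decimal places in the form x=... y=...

pitch radius r_p = m·N/2 = 4.393·75/2 = 164.737500
base radius r_b = r_p·cos α = 164.737500·cos 23.940° = 150.565280
roll angle φ = 28.761° = 0.50197415 rad
x = r_b·(cos φ + φ·sin φ) = 150.565280·(0.87663440 + 0.50197415·0.48115708) = 168.356496
y = r_b·(sin φ − φ·cos φ) = 150.565280·(0.48115708 − 0.50197415·0.87663440) = 6.189630

x=168.356496 y=6.189630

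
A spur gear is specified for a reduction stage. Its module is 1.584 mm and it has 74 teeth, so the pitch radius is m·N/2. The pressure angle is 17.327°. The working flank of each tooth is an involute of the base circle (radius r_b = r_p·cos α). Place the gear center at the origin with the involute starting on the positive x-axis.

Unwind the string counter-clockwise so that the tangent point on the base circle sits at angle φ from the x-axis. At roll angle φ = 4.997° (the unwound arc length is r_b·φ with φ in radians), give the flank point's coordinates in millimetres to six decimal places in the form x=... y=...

pitch radius r_p = m·N/2 = 1.584·74/2 = 58.608000
base radius r_b = r_p·cos α = 58.608000·cos 17.327° = 55.948402
roll angle φ = 4.997° = 0.08721410 rad
x = r_b·(cos φ + φ·sin φ) = 55.948402·(0.99619926 + 0.08721410·0.08710358) = 56.160777
y = r_b·(sin φ − φ·cos φ) = 55.948402·(0.08710358 − 0.08721410·0.99619926) = 0.012362

x=56.160777 y=0.012362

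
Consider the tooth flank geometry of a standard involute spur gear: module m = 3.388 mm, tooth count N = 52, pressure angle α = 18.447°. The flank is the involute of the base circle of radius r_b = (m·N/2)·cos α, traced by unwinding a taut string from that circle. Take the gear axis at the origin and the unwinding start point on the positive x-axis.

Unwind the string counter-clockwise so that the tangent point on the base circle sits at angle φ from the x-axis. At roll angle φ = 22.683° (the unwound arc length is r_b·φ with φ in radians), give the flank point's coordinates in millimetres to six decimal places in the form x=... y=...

x=89.855766 y=1.701366

pitch radius r_p = m·N/2 = 3.388·52/2 = 88.088000
base radius r_b = r_p·cos α = 88.088000·cos 18.447° = 83.561754
roll angle φ = 22.683° = 0.39589303 rad
x = r_b·(cos φ + φ·sin φ) = 83.561754·(0.92265255 + 0.39589303·0.38563230) = 89.855766
y = r_b·(sin φ − φ·cos φ) = 83.561754·(0.38563230 − 0.39589303·0.92265255) = 1.701366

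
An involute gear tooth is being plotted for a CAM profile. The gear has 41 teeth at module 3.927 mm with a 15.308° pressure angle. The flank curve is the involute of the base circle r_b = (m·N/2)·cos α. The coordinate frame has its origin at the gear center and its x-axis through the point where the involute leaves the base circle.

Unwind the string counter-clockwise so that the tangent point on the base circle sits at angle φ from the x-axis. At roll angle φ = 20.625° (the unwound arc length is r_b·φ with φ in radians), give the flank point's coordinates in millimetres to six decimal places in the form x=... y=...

pitch radius r_p = m·N/2 = 3.927·41/2 = 80.503500
base radius r_b = r_p·cos α = 80.503500·cos 15.308° = 77.647281
roll angle φ = 20.625° = 0.35997416 rad
x = r_b·(cos φ + φ·sin φ) = 77.647281·(0.93590593 + 0.35997416·0.35225005) = 82.516297
y = r_b·(sin φ − φ·cos φ) = 77.647281·(0.35225005 − 0.35997416·0.93590593) = 1.191738

x=82.516297 y=1.191738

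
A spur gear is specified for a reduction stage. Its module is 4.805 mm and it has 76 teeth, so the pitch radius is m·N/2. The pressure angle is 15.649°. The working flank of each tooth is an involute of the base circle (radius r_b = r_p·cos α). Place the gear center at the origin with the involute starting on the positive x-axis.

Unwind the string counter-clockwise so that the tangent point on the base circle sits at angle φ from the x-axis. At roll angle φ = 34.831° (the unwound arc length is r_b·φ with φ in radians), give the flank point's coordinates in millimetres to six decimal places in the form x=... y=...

x=205.369711 y=12.686618

pitch radius r_p = m·N/2 = 4.805·76/2 = 182.590000
base radius r_b = r_p·cos α = 182.590000·cos 15.649° = 175.821796
roll angle φ = 34.831° = 0.60791563 rad
x = r_b·(cos φ + φ·sin φ) = 175.821796·(0.82084030 + 0.60791563·0.57115777) = 205.369711
y = r_b·(sin φ − φ·cos φ) = 175.821796·(0.57115777 − 0.60791563·0.82084030) = 12.686618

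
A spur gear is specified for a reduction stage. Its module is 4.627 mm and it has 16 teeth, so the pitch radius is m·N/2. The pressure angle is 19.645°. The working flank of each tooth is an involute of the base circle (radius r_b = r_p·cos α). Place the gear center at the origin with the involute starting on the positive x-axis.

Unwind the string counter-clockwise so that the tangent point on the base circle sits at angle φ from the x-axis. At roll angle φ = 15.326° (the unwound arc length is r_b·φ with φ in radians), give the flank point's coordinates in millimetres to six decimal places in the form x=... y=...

x=36.086391 y=0.220817

pitch radius r_p = m·N/2 = 4.627·16/2 = 37.016000
base radius r_b = r_p·cos α = 37.016000·cos 19.645° = 34.861436
roll angle φ = 15.326° = 0.26748916 rad
x = r_b·(cos φ + φ·sin φ) = 34.861436·(0.96443758 + 0.26748916·0.26431073) = 36.086391
y = r_b·(sin φ − φ·cos φ) = 34.861436·(0.26431073 − 0.26748916·0.96443758) = 0.220817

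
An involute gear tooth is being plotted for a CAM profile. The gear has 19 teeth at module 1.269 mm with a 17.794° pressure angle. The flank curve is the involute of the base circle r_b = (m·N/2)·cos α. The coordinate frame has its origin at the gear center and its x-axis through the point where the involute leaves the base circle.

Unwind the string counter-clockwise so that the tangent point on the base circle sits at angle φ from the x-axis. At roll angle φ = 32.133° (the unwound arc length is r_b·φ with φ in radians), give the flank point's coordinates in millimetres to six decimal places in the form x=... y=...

x=13.144488 y=0.653941

pitch radius r_p = m·N/2 = 1.269·19/2 = 12.055500
base radius r_b = r_p·cos α = 12.055500·cos 17.794° = 11.478782
roll angle φ = 32.133° = 0.56082665 rad
x = r_b·(cos φ + φ·sin φ) = 11.478782·(0.84681572 + 0.56082665·0.53188640) = 13.144488
y = r_b·(sin φ − φ·cos φ) = 11.478782·(0.53188640 − 0.56082665·0.84681572) = 0.653941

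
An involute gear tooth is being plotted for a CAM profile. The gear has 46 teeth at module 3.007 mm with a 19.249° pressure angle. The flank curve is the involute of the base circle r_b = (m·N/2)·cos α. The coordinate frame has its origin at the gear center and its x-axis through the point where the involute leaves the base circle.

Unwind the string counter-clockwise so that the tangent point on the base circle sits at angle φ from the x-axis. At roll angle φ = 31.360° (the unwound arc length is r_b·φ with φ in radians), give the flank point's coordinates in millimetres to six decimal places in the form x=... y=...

pitch radius r_p = m·N/2 = 3.007·46/2 = 69.161000
base radius r_b = r_p·cos α = 69.161000·cos 19.249° = 65.294539
roll angle φ = 31.360° = 0.54733525 rad
x = r_b·(cos φ + φ·sin φ) = 65.294539·(0.85391432 + 0.54733525·0.52041361) = 74.354485
y = r_b·(sin φ − φ·cos φ) = 65.294539·(0.52041361 − 0.54733525·0.85391432) = 3.462974

x=74.354485 y=3.462974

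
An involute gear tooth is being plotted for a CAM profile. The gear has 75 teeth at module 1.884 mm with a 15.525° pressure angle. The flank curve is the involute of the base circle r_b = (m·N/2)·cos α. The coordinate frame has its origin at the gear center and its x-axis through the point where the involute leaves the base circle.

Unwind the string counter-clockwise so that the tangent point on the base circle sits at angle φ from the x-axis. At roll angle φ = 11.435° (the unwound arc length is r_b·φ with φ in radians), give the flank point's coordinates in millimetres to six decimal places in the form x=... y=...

x=69.414488 y=0.179663

pitch radius r_p = m·N/2 = 1.884·75/2 = 70.650000
base radius r_b = r_p·cos α = 70.650000·cos 15.525° = 68.072247
roll angle φ = 11.435° = 0.19957840 rad
x = r_b·(cos φ + φ·sin φ) = 68.072247·(0.98015025 + 0.19957840·0.19825612) = 69.414488
y = r_b·(sin φ − φ·cos φ) = 68.072247·(0.19825612 − 0.19957840·0.98015025) = 0.179663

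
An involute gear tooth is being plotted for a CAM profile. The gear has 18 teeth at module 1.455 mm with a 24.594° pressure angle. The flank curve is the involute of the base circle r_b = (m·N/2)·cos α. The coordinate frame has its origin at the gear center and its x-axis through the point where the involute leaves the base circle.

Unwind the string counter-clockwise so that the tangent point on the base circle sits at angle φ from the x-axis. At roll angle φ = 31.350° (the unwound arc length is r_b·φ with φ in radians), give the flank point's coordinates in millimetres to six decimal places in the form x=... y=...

x=13.558205 y=0.630911

pitch radius r_p = m·N/2 = 1.455·18/2 = 13.095000
base radius r_b = r_p·cos α = 13.095000·cos 24.594° = 11.907018
roll angle φ = 31.350° = 0.54716072 rad
x = r_b·(cos φ + φ·sin φ) = 11.907018·(0.85400514 + 0.54716072·0.52026457) = 13.558205
y = r_b·(sin φ − φ·cos φ) = 11.907018·(0.52026457 − 0.54716072·0.85400514) = 0.630911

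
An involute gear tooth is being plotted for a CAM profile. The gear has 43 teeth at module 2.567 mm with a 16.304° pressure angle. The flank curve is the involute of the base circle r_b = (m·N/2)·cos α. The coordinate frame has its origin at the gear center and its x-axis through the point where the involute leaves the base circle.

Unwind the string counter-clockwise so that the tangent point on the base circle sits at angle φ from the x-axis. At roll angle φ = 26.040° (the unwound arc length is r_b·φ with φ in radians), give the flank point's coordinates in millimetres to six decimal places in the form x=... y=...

x=58.162505 y=1.623586

pitch radius r_p = m·N/2 = 2.567·43/2 = 55.190500
base radius r_b = r_p·cos α = 55.190500·cos 16.304° = 52.971052
roll angle φ = 26.040° = 0.45448374 rad
x = r_b·(cos φ + φ·sin φ) = 52.971052·(0.89848779 + 0.45448374·0.43899852) = 58.162505
y = r_b·(sin φ − φ·cos φ) = 52.971052·(0.43899852 − 0.45448374·0.89848779) = 1.623586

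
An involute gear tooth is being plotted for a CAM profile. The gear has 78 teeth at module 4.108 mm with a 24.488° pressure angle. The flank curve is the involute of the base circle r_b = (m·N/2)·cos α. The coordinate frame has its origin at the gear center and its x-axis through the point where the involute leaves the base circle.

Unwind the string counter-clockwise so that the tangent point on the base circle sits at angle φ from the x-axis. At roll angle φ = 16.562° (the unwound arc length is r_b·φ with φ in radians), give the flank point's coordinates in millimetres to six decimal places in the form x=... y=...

x=151.765270 y=1.164060

pitch radius r_p = m·N/2 = 4.108·78/2 = 160.212000
base radius r_b = r_p·cos α = 160.212000·cos 24.488° = 145.800627
roll angle φ = 16.562° = 0.28906143 rad
x = r_b·(cos φ + φ·sin φ) = 145.800627·(0.95851184 + 0.28906143·0.28505272) = 151.765270
y = r_b·(sin φ − φ·cos φ) = 145.800627·(0.28505272 − 0.28906143·0.95851184) = 1.164060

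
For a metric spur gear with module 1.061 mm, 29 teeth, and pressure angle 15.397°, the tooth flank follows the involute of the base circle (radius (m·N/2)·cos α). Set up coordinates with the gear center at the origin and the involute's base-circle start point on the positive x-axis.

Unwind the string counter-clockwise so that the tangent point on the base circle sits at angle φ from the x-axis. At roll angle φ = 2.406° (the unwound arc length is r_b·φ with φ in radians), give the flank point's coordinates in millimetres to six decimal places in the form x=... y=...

x=14.845411 y=0.000366

pitch radius r_p = m·N/2 = 1.061·29/2 = 15.384500
base radius r_b = r_p·cos α = 15.384500·cos 15.397° = 14.832340
roll angle φ = 2.406° = 0.04199262 rad
x = r_b·(cos φ + φ·sin φ) = 14.832340·(0.99911844 + 0.04199262·0.04198028) = 14.845411
y = r_b·(sin φ − φ·cos φ) = 14.832340·(0.04198028 − 0.04199262·0.99911844) = 0.000366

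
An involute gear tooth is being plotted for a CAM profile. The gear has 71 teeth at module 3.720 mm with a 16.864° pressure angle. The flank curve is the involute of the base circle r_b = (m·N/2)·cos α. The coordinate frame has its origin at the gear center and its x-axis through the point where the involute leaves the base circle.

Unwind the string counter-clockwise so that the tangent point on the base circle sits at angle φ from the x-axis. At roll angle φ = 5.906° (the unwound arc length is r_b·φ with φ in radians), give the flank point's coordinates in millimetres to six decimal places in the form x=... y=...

x=127.050534 y=0.046090

pitch radius r_p = m·N/2 = 3.720·71/2 = 132.060000
base radius r_b = r_p·cos α = 132.060000·cos 16.864° = 126.380898
roll angle φ = 5.906° = 0.10307915 rad
x = r_b·(cos φ + φ·sin φ) = 126.380898·(0.99469205 + 0.10307915·0.10289670) = 127.050534
y = r_b·(sin φ − φ·cos φ) = 126.380898·(0.10289670 − 0.10307915·0.99469205) = 0.046090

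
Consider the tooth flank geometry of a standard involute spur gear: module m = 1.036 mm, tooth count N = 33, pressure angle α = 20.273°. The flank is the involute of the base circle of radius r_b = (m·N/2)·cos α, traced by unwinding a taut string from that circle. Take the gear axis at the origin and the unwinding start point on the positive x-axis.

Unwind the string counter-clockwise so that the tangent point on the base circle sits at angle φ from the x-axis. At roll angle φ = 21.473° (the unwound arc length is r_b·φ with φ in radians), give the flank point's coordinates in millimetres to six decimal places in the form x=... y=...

x=17.121942 y=0.277426

pitch radius r_p = m·N/2 = 1.036·33/2 = 17.094000
base radius r_b = r_p·cos α = 17.094000·cos 20.273° = 16.035066
roll angle φ = 21.473° = 0.37477455 rad
x = r_b·(cos φ + φ·sin φ) = 16.035066·(0.93059017 + 0.37477455·0.36606274) = 17.121942
y = r_b·(sin φ − φ·cos φ) = 16.035066·(0.36606274 − 0.37477455·0.93059017) = 0.277426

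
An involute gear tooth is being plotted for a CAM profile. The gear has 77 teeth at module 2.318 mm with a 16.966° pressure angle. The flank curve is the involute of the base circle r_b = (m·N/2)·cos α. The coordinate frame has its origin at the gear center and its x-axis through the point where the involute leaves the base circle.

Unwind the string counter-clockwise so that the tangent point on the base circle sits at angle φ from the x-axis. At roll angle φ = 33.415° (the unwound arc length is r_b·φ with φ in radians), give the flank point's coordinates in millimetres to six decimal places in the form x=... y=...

pitch radius r_p = m·N/2 = 2.318·77/2 = 89.243000
base radius r_b = r_p·cos α = 89.243000·cos 16.966° = 85.358974
roll angle φ = 33.415° = 0.58320177 rad
x = r_b·(cos φ + φ·sin φ) = 85.358974·(0.83470372 + 0.58320177·0.55069928) = 98.664092
y = r_b·(sin φ − φ·cos φ) = 85.358974·(0.55069928 − 0.58320177·0.83470372) = 5.454319

x=98.664092 y=5.454319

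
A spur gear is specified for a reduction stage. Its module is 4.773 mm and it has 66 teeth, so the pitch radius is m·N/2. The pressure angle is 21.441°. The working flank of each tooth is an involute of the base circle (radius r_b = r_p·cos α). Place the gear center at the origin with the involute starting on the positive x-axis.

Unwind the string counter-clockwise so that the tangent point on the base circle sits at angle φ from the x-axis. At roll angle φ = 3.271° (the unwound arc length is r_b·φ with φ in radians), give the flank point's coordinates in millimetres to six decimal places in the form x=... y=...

pitch radius r_p = m·N/2 = 4.773·66/2 = 157.509000
base radius r_b = r_p·cos α = 157.509000·cos 21.441° = 146.608507
roll angle φ = 3.271° = 0.05708972 rad
x = r_b·(cos φ + φ·sin φ) = 146.608507·(0.99837082 + 0.05708972·0.05705871) = 146.847229
y = r_b·(sin φ − φ·cos φ) = 146.608507·(0.05705871 − 0.05708972·0.99837082) = 0.009090

x=146.847229 y=0.009090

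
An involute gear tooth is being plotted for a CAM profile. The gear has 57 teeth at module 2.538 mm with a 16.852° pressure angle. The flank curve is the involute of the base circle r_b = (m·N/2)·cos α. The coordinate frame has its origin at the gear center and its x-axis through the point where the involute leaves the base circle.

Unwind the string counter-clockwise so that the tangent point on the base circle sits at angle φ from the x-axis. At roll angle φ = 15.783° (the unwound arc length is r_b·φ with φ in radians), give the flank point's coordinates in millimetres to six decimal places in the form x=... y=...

pitch radius r_p = m·N/2 = 2.538·57/2 = 72.333000
base radius r_b = r_p·cos α = 72.333000·cos 16.852° = 69.226789
roll angle φ = 15.783° = 0.27546532 rad
x = r_b·(cos φ + φ·sin φ) = 69.226789·(0.96229874 + 0.27546532·0.27199474) = 71.803676
y = r_b·(sin φ − φ·cos φ) = 69.226789·(0.27199474 − 0.27546532·0.96229874) = 0.478690

x=71.803676 y=0.478690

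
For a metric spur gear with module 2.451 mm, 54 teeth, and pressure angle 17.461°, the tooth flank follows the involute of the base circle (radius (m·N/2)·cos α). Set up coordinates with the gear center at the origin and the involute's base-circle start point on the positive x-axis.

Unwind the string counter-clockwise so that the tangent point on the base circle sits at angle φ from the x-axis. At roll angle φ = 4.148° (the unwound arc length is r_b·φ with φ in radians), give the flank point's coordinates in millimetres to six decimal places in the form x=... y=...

pitch radius r_p = m·N/2 = 2.451·54/2 = 66.177000
base radius r_b = r_p·cos α = 66.177000·cos 17.461° = 63.127657
roll angle φ = 4.148° = 0.07239626 rad
x = r_b·(cos φ + φ·sin φ) = 63.127657·(0.99738054 + 0.07239626·0.07233303) = 63.292874
y = r_b·(sin φ − φ·cos φ) = 63.127657·(0.07233303 − 0.07239626·0.99738054) = 0.007980

x=63.292874 y=0.007980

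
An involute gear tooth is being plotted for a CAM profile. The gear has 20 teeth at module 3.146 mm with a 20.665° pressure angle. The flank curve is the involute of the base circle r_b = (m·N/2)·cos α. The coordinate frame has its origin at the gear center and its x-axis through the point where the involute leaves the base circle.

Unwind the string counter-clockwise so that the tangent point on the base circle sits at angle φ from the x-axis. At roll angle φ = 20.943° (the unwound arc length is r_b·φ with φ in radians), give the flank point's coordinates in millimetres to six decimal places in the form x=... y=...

pitch radius r_p = m·N/2 = 3.146·20/2 = 31.460000
base radius r_b = r_p·cos α = 31.460000·cos 20.665° = 29.435857
roll angle φ = 20.943° = 0.36552431 rad
x = r_b·(cos φ + φ·sin φ) = 29.435857·(0.93393648 + 0.36552431·0.35743901) = 31.337093
y = r_b·(sin φ − φ·cos φ) = 29.435857·(0.35743901 − 0.36552431·0.93393648) = 0.472814

x=31.337093 y=0.472814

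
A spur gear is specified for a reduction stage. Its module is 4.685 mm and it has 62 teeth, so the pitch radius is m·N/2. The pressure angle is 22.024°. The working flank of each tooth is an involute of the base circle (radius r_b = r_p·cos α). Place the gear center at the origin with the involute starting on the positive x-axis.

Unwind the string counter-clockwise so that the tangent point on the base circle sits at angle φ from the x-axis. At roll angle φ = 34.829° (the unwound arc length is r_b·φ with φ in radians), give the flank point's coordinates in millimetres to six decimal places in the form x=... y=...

pitch radius r_p = m·N/2 = 4.685·62/2 = 145.235000
base radius r_b = r_p·cos α = 145.235000·cos 22.024° = 134.636746
roll angle φ = 34.829° = 0.60788073 rad
x = r_b·(cos φ + φ·sin φ) = 134.636746·(0.82086024 + 0.60788073·0.57112912) = 157.260919
y = r_b·(sin φ − φ·cos φ) = 134.636746·(0.57112912 − 0.60788073·0.82086024) = 9.713233

x=157.260919 y=9.713233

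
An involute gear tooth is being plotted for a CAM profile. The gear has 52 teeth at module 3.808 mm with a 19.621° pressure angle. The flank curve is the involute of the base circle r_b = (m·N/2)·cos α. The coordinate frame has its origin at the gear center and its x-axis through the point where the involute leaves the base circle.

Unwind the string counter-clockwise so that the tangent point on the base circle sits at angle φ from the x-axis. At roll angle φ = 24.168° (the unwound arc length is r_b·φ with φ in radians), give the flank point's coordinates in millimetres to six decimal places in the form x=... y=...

x=101.190179 y=2.291802

pitch radius r_p = m·N/2 = 3.808·52/2 = 99.008000
base radius r_b = r_p·cos α = 99.008000·cos 19.621° = 93.259045
roll angle φ = 24.168° = 0.42181117 rad
x = r_b·(cos φ + φ·sin φ) = 93.259045·(0.91234892 + 0.42181117·0.40941355) = 101.190179
y = r_b·(sin φ − φ·cos φ) = 93.259045·(0.40941355 − 0.42181117·0.91234892) = 2.291802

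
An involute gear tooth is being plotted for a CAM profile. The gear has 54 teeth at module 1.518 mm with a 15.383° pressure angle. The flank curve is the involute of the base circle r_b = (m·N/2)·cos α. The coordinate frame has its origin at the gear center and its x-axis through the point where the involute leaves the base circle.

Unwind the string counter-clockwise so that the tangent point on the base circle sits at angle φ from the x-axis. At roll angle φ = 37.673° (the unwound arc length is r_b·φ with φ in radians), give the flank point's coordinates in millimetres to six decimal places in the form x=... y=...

pitch radius r_p = m·N/2 = 1.518·54/2 = 40.986000
base radius r_b = r_p·cos α = 40.986000·cos 15.383° = 39.517642
roll angle φ = 37.673° = 0.65751789 rad
x = r_b·(cos φ + φ·sin φ) = 39.517642·(0.79151162 + 0.65751789·0.61115412) = 47.158630
y = r_b·(sin φ − φ·cos φ) = 39.517642·(0.61115412 − 0.65751789·0.79151162) = 3.585083

x=47.158630 y=3.585083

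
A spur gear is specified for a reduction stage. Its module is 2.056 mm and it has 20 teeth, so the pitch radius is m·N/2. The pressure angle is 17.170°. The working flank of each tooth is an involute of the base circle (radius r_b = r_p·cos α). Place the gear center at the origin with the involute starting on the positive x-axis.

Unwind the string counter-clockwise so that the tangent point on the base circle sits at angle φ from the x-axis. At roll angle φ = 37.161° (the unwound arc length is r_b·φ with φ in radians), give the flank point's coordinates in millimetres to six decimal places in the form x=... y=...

x=23.350893 y=1.712444

pitch radius r_p = m·N/2 = 2.056·20/2 = 20.560000
base radius r_b = r_p·cos α = 20.560000·cos 17.170° = 19.643704
roll angle φ = 37.161° = 0.64858180 rad
x = r_b·(cos φ + φ·sin φ) = 19.643704·(0.79694127 + 0.64858180·0.60405679) = 23.350893
y = r_b·(sin φ − φ·cos φ) = 19.643704·(0.60405679 − 0.64858180·0.79694127) = 1.712444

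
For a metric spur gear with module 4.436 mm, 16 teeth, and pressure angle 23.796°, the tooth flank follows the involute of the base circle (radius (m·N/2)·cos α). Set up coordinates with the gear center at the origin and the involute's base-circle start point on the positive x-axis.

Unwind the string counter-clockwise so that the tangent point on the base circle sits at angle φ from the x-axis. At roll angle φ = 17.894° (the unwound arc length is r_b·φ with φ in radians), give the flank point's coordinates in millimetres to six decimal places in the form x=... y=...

pitch radius r_p = m·N/2 = 4.436·16/2 = 35.488000
base radius r_b = r_p·cos α = 35.488000·cos 23.796° = 32.471088
roll angle φ = 17.894° = 0.31230922 rad
x = r_b·(cos φ + φ·sin φ) = 32.471088·(0.95162658 + 0.31230922·0.30725697) = 34.016250
y = r_b·(sin φ − φ·cos φ) = 32.471088·(0.30725697 − 0.31230922·0.95162658) = 0.326504

x=34.016250 y=0.326504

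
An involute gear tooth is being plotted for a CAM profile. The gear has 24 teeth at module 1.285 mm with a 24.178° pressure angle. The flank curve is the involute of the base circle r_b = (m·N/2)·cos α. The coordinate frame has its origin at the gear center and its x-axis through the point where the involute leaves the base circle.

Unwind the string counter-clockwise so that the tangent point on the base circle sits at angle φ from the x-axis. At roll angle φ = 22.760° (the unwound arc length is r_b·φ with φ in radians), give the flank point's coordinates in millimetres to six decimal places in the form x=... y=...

x=15.133808 y=0.289315

pitch radius r_p = m·N/2 = 1.285·24/2 = 15.420000
base radius r_b = r_p·cos α = 15.420000·cos 24.178° = 14.067318
roll angle φ = 22.760° = 0.39723694 rad
x = r_b·(cos φ + φ·sin φ) = 14.067318·(0.92213346 + 0.39723694·0.38687191) = 15.133808
y = r_b·(sin φ − φ·cos φ) = 14.067318·(0.38687191 − 0.39723694·0.92213346) = 0.289315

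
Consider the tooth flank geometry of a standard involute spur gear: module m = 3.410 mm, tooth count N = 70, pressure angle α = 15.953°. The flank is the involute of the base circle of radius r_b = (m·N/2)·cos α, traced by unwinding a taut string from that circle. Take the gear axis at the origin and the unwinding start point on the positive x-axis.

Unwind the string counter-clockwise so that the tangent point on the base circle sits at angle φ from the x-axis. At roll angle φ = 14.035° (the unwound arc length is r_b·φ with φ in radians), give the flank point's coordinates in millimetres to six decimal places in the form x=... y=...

pitch radius r_p = m·N/2 = 3.410·70/2 = 119.350000
base radius r_b = r_p·cos α = 119.350000·cos 15.953° = 114.753531
roll angle φ = 14.035° = 0.24495696 rad
x = r_b·(cos φ + φ·sin φ) = 114.753531·(0.97014776 + 0.24495696·0.24251457) = 118.144887
y = r_b·(sin φ − φ·cos φ) = 114.753531·(0.24251457 − 0.24495696·0.97014776) = 0.558864

x=118.144887 y=0.558864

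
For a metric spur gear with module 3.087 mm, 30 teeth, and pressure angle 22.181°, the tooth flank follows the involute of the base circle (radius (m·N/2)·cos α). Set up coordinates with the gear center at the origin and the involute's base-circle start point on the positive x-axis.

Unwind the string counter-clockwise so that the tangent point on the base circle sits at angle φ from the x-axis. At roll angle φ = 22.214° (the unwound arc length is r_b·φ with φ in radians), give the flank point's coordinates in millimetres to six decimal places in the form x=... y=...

pitch radius r_p = m·N/2 = 3.087·30/2 = 46.305000
base radius r_b = r_p·cos α = 46.305000·cos 22.181° = 42.878237
roll angle φ = 22.214° = 0.38770744 rad
x = r_b·(cos φ + φ·sin φ) = 42.878237·(0.92577823 + 0.38770744·0.37806701) = 45.980804
y = r_b·(sin φ − φ·cos φ) = 42.878237·(0.37806701 − 0.38770744·0.92577823) = 0.820514

x=45.980804 y=0.820514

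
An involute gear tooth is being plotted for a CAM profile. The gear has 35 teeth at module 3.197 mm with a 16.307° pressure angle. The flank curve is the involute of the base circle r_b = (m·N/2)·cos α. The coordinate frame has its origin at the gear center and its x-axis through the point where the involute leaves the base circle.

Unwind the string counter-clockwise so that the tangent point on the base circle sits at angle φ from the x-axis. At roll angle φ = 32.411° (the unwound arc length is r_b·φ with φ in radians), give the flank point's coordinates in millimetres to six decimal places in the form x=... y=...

pitch radius r_p = m·N/2 = 3.197·35/2 = 55.947500
base radius r_b = r_p·cos α = 55.947500·cos 16.307° = 53.696788
roll angle φ = 32.411° = 0.56567866 rad
x = r_b·(cos φ + φ·sin φ) = 53.696788·(0.84422504 + 0.56567866·0.53598888) = 61.612903
y = r_b·(sin φ − φ·cos φ) = 53.696788·(0.53598888 − 0.56567866·0.84422504) = 3.137438

x=61.612903 y=3.137438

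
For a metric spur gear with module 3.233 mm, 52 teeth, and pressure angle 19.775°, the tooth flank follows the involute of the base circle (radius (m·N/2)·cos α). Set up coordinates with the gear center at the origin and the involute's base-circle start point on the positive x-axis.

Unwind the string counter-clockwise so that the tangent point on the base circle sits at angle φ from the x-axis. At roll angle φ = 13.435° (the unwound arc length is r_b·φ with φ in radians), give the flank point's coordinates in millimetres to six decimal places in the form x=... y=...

x=81.245784 y=0.338077

pitch radius r_p = m·N/2 = 3.233·52/2 = 84.058000
base radius r_b = r_p·cos α = 84.058000·cos 19.775° = 79.100972
roll angle φ = 13.435° = 0.23448499 rad
x = r_b·(cos φ + φ·sin φ) = 79.100972·(0.97263413 + 0.23448499·0.23234210) = 81.245784
y = r_b·(sin φ − φ·cos φ) = 79.100972·(0.23234210 − 0.23448499·0.97263413) = 0.338077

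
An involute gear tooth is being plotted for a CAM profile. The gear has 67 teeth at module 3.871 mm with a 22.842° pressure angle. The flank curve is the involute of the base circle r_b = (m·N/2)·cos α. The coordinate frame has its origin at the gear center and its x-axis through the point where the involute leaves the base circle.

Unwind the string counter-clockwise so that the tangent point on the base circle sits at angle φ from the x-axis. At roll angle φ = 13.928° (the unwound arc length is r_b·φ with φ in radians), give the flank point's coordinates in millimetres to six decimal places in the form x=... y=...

x=122.988009 y=0.568865

pitch radius r_p = m·N/2 = 3.871·67/2 = 129.678500
base radius r_b = r_p·cos α = 129.678500·cos 22.842° = 119.508962
roll angle φ = 13.928° = 0.24308946 rad
x = r_b·(cos φ + φ·sin φ) = 119.508962·(0.97059897 + 0.24308946·0.24070240) = 122.988009
y = r_b·(sin φ − φ·cos φ) = 119.508962·(0.24070240 − 0.24308946·0.97059897) = 0.568865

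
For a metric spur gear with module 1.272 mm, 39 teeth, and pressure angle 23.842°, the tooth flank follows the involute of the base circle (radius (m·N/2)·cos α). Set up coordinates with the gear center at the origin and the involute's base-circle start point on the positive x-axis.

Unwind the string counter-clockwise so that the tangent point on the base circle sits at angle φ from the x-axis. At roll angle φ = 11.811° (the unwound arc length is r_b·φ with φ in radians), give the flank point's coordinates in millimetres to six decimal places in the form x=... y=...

pitch radius r_p = m·N/2 = 1.272·39/2 = 24.804000
base radius r_b = r_p·cos α = 24.804000·cos 23.842° = 22.687316
roll angle φ = 11.811° = 0.20614084 rad
x = r_b·(cos φ + φ·sin φ) = 22.687316·(0.97882811 + 0.20614084·0.20468398) = 23.164245
y = r_b·(sin φ − φ·cos φ) = 22.687316·(0.20468398 − 0.20614084·0.97882811) = 0.065964

x=23.164245 y=0.065964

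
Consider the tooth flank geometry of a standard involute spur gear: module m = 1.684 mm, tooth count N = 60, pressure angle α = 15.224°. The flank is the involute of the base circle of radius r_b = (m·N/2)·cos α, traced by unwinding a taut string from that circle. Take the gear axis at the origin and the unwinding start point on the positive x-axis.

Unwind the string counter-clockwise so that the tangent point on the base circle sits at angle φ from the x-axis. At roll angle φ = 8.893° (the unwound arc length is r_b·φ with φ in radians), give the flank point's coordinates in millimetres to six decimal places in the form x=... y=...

x=49.330727 y=0.060612

pitch radius r_p = m·N/2 = 1.684·60/2 = 50.520000
base radius r_b = r_p·cos α = 50.520000·cos 15.224° = 48.747081
roll angle φ = 8.893° = 0.15521213 rad
x = r_b·(cos φ + φ·sin φ) = 48.747081·(0.98797876 + 0.15521213·0.15458968) = 49.330727
y = r_b·(sin φ − φ·cos φ) = 48.747081·(0.15458968 − 0.15521213·0.98797876) = 0.060612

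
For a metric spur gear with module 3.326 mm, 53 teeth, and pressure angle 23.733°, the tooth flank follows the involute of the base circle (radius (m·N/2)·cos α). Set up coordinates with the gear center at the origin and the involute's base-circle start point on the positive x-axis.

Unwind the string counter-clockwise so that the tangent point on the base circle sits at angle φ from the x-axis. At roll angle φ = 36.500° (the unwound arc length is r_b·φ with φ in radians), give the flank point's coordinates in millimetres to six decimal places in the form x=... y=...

x=95.433274 y=6.675056

pitch radius r_p = m·N/2 = 3.326·53/2 = 88.139000
base radius r_b = r_p·cos α = 88.139000·cos 23.733° = 80.685167
roll angle φ = 36.500° = 0.63704518 rad
x = r_b·(cos φ + φ·sin φ) = 80.685167·(0.80385686 + 0.63704518·0.59482279) = 95.433274
y = r_b·(sin φ − φ·cos φ) = 80.685167·(0.59482279 − 0.63704518·0.80385686) = 6.675056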